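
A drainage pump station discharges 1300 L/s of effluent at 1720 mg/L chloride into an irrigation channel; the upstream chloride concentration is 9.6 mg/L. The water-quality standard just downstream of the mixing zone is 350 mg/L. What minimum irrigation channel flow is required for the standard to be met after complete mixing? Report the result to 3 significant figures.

Set C_mix = 350: (Q·9.600 + 1300·1720) / (Q + 1300) = 350
→ Q = 1300·(1720 − 350)/(350 − 9.600) = 5232 L/s.

5230 L/s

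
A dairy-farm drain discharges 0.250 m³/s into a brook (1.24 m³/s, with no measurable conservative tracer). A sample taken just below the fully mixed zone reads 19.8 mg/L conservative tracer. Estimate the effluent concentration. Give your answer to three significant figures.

Mass balance: 1.240·0 + 0.2500·Cₑ = 1.490·19.80
→ Cₑ = (1.490·19.80 − 1.240·0) / 0.2500 = 118.0 mg/L.

118 mg/L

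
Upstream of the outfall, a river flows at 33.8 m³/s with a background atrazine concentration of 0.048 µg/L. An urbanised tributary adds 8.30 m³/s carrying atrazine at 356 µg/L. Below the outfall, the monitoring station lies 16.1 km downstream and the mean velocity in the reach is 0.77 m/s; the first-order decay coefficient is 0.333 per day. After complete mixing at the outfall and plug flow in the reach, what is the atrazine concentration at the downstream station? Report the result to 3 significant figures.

Flow-weighted average: C = (33.80·0.04800 + 8.300·356.0) / 42.10 = 2956/42.10 = 70.22 µg/L.
Travel time t = 16.1·1000 / 0.77 = 20910 s = 5.808 h.
First-order decay: C = 70.22·exp(−k·t) = 70.22·0.9226 = 64.79 µg/L.

64.8 µg/L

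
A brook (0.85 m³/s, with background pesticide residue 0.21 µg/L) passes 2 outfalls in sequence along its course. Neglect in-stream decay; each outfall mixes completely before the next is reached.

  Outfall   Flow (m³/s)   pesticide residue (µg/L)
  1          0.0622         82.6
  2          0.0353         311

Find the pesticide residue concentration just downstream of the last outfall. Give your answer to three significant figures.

17.2 µg/L

Below outfall 1: Q → 0.9122 m³/s, C = (0.8500·0.2100 + 0.06220·82.60)/0.9122 = 5.828 µg/L.
Below outfall 2: Q → 0.9475 m³/s, C = (0.9122·5.828 + 0.03530·311.0)/0.9475 = 17.20 µg/L.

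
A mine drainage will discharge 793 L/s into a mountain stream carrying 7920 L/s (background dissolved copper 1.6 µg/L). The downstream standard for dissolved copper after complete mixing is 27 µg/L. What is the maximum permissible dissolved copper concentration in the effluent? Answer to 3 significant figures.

281 µg/L

At the limit, (Qr·Cr + Qe·Cₑ)/(Qr + Qe) = 27:
Cₑ = (8713·27 − 7920·1.600) / 793.0 = 280.7 µg/L.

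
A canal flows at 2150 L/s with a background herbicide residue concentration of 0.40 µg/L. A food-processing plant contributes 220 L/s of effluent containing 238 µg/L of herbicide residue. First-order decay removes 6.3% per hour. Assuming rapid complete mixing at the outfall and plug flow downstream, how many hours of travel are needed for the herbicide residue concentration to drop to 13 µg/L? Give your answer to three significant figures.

Flow-weighted average: C = (2150·0.4000 + 220.0·238.0) / 2370 = 53220/2370 = 22.46 µg/L.
6.3%/h lost → k = −ln(1 − 0.063) = 0.06507 h⁻¹.
22.46·exp(−k·t) = 13 → t = ln(22.46/13)/k = 30240 s = 8.400 h.

8.40 h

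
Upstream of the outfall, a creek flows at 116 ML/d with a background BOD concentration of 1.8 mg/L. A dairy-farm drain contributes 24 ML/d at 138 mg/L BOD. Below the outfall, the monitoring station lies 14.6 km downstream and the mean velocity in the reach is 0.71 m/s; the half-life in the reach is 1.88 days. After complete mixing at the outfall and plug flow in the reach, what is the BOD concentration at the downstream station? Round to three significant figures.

After mixing, C = (116.0·1.800 + 24.00·138.0) / 140.0 = 3521/140.0 = 25.15 mg/L.
Travel time t = 14.6·1000 / 0.71 = 20560 s = 5.712 h.
Half-life 1.88 d → k = ln 2 / 1.88 = 0.3687 d⁻¹.
Decay over the reach: 25.15·exp(−kt) = 25.15·0.9160 = 23.04 mg/L.

23.0 mg/L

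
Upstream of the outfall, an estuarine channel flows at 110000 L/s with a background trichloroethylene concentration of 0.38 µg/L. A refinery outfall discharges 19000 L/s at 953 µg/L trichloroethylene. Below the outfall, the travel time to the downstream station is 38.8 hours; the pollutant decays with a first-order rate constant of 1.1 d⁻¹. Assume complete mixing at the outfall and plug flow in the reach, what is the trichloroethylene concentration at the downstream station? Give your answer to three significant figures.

Mixed concentration C = ΣQC/ΣQ = (110000·0.3800 + 19000·953.0) / 129000 = 18150000/129000 = 140.7 µg/L.
Applying C = C₀e^(−kt): 140.7 × 0.1689 = 23.77 µg/L.

23.8 µg/L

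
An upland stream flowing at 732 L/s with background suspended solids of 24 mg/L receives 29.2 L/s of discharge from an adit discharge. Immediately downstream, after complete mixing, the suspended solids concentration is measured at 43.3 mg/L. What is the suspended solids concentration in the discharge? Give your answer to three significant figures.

Mass balance: 732.0·24.00 + 29.20·Cₑ = 761.2·43.30
→ Cₑ = (761.2·43.30 − 732.0·24.00) / 29.20 = 527.1 mg/L.

527 mg/L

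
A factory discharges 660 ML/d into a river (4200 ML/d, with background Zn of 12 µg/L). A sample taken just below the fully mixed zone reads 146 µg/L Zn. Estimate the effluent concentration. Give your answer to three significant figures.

Mass balance: 4200·12.00 + 660.0·Cₑ = 4860·146.0
→ Cₑ = (4860·146.0 − 4200·12.00) / 660.0 = 998.7 µg/L.

999 µg/L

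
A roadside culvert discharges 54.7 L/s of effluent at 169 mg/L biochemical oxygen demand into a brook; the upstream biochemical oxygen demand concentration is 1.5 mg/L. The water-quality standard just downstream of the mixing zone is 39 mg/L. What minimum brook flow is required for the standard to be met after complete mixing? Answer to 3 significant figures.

Set C_mix = 39: (Q·1.500 + 54.70·169.0) / (Q + 54.70) = 39
→ Q = 54.70·(169.0 − 39)/(39 − 1.500) = 189.6 L/s.

190 L/s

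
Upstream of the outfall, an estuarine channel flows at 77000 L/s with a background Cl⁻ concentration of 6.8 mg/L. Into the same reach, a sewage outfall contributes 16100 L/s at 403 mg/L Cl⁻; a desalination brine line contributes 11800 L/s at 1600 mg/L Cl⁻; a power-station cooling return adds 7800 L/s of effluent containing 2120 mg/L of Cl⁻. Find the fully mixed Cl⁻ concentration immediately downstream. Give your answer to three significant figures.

376 mg/L

Mass balance: C = (77000·6.800 + 16100·403.0 + 11800·1600 + 7800·2120) / 112700 = 42430000/112700 = 376.5 mg/L.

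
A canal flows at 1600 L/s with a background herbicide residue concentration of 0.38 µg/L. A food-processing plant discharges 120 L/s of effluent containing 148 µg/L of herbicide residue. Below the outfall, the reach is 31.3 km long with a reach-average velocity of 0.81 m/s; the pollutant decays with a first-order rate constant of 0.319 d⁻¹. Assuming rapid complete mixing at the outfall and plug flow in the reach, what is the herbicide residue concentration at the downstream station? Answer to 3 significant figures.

9.26 µg/L

Flow-weighted average: C = (1600·0.3800 + 120.0·148.0) / 1720 = 18370/1720 = 10.68 µg/L.
Travel time t = 31.3·1000 / 0.81 = 38640 s = 10.73 h.
Applying C = C₀e^(−kt): 10.68 × 0.8670 = 9.259 µg/L.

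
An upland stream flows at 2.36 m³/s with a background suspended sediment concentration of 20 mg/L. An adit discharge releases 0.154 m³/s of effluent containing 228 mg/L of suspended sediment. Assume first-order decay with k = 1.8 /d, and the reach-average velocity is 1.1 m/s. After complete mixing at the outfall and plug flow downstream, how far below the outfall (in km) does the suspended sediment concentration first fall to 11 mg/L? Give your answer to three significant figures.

Flow-weighted average: C = (2.360·20.00 + 0.1540·228.0) / 2.514 = 82.31/2.514 = 32.74 mg/L.
Set 32.74·exp(−k·t) = 11 → t = ln(32.74/11)/k = 52360 s = 14.54 h.
Distance = v·t = 1.1·52360 = 57590 m = 57.59 km.

57.6 km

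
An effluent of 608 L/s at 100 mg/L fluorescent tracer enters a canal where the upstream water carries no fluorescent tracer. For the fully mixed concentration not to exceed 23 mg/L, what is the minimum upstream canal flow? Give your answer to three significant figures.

Set C_mix = 23: (Q·0 + 608.0·100.0) / (Q + 608.0) = 23
→ Q = 608.0·(100.0 − 23)/(23 − 0) = 2035 L/s.

2040 L/s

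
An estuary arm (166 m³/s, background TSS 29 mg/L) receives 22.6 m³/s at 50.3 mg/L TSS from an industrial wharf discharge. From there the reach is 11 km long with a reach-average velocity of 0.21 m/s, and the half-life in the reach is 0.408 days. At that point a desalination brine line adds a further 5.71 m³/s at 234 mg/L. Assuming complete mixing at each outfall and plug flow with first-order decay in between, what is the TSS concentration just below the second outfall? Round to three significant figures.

17.8 mg/L

Conservation of mass: C = (166.0·29.00 + 22.60·50.30) / 188.6 = 5951/188.6 = 31.55 mg/L; combined flow 188.6 m³/s.
Travel time t = 11·1000 / 0.21 = 52380 s = 14.55 h.
Half-life 0.408 d → k = ln 2 / 0.408 = 1.699 d⁻¹.
After decay, C = 31.55 × e^(−kt) = 31.55 × 0.3570 = 11.26 mg/L.
Second outfall: C = (188.6·11.26 + 5.710·234.0)/194.3 = 17.81 mg/L.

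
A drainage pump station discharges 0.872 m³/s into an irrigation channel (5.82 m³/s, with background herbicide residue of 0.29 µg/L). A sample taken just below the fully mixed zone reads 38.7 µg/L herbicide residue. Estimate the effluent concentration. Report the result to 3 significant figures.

Mass balance: 5.820·0.2900 + 0.8720·Cₑ = 6.692·38.70
→ Cₑ = (6.692·38.70 − 5.820·0.2900) / 0.8720 = 295.1 µg/L.

295 µg/L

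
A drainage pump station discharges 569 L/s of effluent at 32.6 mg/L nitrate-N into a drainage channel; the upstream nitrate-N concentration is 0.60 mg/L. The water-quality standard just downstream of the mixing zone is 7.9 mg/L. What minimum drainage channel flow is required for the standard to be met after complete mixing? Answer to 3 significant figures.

Set C_mix = 7.9: (Q·0.6000 + 569.0·32.60) / (Q + 569.0) = 7.9
→ Q = 569.0·(32.60 − 7.9)/(7.9 − 0.6000) = 1925 L/s.

1930 L/s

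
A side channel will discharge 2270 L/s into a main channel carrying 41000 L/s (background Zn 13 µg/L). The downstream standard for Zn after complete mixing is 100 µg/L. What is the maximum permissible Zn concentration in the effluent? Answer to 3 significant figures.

1670 µg/L

At the limit, (Qr·Cr + Qe·Cₑ)/(Qr + Qe) = 100:
Cₑ = (43270·100 − 41000·13.00) / 2270 = 1671 µg/L.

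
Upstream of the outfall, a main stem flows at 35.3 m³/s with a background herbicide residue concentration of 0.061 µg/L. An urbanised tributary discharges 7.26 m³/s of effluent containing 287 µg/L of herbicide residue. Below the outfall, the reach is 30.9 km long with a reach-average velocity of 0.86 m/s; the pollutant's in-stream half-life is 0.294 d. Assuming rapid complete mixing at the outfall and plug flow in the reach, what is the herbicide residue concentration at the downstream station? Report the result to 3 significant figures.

18.4 µg/L

Mixed concentration C = ΣQC/ΣQ = (35.30·0.06100 + 7.260·287.0) / 42.56 = 2086/42.56 = 49.01 µg/L.
Travel time t = 30.9·1000 / 0.86 = 35930 s = 9.981 h.
Half-life 0.294 d → k = ln 2 / 0.294 = 2.358 d⁻¹.
First-order decay: C = 49.01·exp(−k·t) = 49.01·0.3751 = 18.38 µg/L.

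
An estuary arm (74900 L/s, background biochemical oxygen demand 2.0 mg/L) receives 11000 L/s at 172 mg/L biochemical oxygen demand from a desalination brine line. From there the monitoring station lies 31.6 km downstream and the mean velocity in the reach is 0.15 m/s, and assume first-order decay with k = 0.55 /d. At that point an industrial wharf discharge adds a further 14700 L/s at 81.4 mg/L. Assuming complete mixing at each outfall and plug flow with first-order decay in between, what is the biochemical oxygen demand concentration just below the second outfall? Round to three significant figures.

17.2 mg/L

Flow-weighted average: C = (74900·2.000 + 11000·172.0) / 85900 = 2042000/85900 = 23.77 mg/L; combined flow 85900 L/s.
Travel time t = 31.6·1000 / 0.15 = 210700 s = 58.52 h.
First-order decay: C = 23.77·exp(−k·t) = 23.77·0.2616 = 6.217 mg/L.
Second outfall: C = (85900·6.217 + 14700·81.40)/100600 = 17.20 mg/L.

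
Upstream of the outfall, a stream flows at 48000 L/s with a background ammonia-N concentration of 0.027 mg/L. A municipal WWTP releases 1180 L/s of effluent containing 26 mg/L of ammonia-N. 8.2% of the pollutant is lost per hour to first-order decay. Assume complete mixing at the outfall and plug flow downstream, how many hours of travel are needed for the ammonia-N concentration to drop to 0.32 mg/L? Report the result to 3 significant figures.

Mass balance: C = (48000·0.02700 + 1180·26.00) / 49180 = 31980/49180 = 0.6502 mg/L.
8.2%/h lost → k = −ln(1 − 0.082) = 0.08556 h⁻¹.
0.6502·exp(−k·t) = 0.32 → t = ln(0.6502/0.32)/k = 29830 s = 8.286 h.

8.29 h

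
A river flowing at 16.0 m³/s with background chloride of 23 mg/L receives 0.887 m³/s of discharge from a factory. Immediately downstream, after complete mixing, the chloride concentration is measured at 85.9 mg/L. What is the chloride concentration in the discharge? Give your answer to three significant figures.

Mass balance: 16.00·23.00 + 0.8870·Cₑ = 16.89·85.90
→ Cₑ = (16.89·85.90 − 16.00·23.00) / 0.8870 = 1221 mg/L.

1220 mg/L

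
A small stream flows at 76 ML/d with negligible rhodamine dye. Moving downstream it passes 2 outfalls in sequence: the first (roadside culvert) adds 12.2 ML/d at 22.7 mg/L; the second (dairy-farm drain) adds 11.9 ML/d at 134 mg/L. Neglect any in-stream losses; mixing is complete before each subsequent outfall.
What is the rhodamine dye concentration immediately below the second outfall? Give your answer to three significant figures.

18.7 mg/L

Below outfall 1: Q → 88.20 ML/d, C = (76.00·0 + 12.20·22.70)/88.20 = 3.140 mg/L.
Below outfall 2: Q → 100.1 ML/d, C = (88.20·3.140 + 11.90·134.0)/100.1 = 18.70 mg/L.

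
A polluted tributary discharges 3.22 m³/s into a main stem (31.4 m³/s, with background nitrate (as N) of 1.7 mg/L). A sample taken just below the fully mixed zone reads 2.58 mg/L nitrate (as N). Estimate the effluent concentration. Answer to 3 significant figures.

11.2 mg/L

Mass balance: 31.40·1.700 + 3.220·Cₑ = 34.62·2.580
→ Cₑ = (34.62·2.580 − 31.40·1.700) / 3.220 = 11.16 mg/L.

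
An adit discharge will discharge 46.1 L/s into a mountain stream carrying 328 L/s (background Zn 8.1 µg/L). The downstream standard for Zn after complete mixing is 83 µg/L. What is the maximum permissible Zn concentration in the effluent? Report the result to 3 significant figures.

616 µg/L

At the limit, (Qr·Cr + Qe·Cₑ)/(Qr + Qe) = 83:
Cₑ = (374.1·83 − 328.0·8.100) / 46.10 = 615.9 µg/L.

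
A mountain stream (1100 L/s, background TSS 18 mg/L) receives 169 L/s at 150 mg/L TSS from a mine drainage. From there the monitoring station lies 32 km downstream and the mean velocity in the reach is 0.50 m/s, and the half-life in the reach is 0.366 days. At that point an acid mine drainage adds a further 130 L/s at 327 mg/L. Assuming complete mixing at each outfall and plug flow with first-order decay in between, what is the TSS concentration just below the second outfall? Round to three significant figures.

Mixed concentration C = ΣQC/ΣQ = (1100·18.00 + 169.0·150.0) / 1269 = 45150/1269 = 35.58 mg/L; combined flow 1269 L/s.
Travel time t = 32·1000 / 0.50 = 64000 s = 17.78 h.
Half-life 0.366 d → k = ln 2 / 0.366 = 1.894 d⁻¹.
Decay over the reach: 35.58·exp(−kt) = 35.58·0.2459 = 8.749 mg/L.
Second outfall: C = (1269·8.749 + 130.0·327.0)/1399 = 38.32 mg/L.

38.3 mg/L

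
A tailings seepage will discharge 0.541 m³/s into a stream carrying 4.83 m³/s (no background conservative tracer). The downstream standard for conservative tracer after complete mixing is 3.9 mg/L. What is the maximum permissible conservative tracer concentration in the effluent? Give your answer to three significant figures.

38.7 mg/L

At the limit, (Qr·Cr + Qe·Cₑ)/(Qr + Qe) = 3.9:
Cₑ = (5.371·3.9 − 4.830·0) / 0.5410 = 38.72 mg/L.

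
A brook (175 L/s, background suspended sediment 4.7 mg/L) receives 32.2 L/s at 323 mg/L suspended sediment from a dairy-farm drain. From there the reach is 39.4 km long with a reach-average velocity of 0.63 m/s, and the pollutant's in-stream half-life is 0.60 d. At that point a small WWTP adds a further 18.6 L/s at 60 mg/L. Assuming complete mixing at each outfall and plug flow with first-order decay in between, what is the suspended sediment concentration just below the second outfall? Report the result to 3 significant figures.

26.5 mg/L

Mass balance: C = (175.0·4.700 + 32.20·323.0) / 207.2 = 11220/207.2 = 54.17 mg/L; combined flow 207.2 L/s.
Travel time t = 39.4·1000 / 0.63 = 62540 s = 17.37 h.
Half-life 0.60 d → k = ln 2 / 0.60 = 1.155 d⁻¹.
After decay, C = 54.17 × e^(−kt) = 54.17 × 0.4333 = 23.47 mg/L.
At the second outfall, C = (207.2·23.47 + 18.60·60.00) / (207.2 + 18.60) = 26.48 mg/L.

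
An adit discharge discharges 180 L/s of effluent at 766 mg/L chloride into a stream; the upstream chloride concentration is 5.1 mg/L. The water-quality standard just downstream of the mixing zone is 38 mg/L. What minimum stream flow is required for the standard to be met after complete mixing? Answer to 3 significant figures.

3980 L/s

Set C_mix = 38: (Q·5.100 + 180.0·766.0) / (Q + 180.0) = 38
→ Q = 180.0·(766.0 − 38)/(38 − 5.100) = 3983 L/s.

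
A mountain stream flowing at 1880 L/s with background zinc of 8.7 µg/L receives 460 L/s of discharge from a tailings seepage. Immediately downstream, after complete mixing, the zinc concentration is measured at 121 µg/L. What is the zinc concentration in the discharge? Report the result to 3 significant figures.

Mass balance: 1880·8.700 + 460.0·Cₑ = 2340·121.0
→ Cₑ = (2340·121.0 − 1880·8.700) / 460.0 = 580.0 µg/L.

580 µg/L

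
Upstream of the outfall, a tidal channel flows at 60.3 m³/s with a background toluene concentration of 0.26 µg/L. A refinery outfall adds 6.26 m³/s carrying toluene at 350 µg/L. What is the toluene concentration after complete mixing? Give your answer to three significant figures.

After mixing, C = (60.30·0.2600 + 6.260·350.0) / 66.56 = 2207/66.56 = 33.15 µg/L.

33.2 µg/L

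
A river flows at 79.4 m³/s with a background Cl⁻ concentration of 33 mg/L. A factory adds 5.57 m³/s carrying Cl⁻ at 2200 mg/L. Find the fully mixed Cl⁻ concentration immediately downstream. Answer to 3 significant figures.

175 mg/L

After mixing, C = (79.40·33.00 + 5.570·2200) / 84.97 = 14870/84.97 = 175.1 mg/L.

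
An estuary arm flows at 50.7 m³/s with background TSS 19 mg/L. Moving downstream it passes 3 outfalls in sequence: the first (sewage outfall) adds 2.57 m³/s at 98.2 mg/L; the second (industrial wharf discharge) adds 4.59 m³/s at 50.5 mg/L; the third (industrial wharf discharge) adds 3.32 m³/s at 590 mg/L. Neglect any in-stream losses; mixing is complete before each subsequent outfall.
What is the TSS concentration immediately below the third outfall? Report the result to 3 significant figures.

55.7 mg/L

Outfall 1: combined Q = 53.27 m³/s; C = (50.70·19.00 + 2.570·98.20)/53.27 = 22.82 mg/L.
Outfall 2: combined Q = 57.86 m³/s; C = (53.27·22.82 + 4.590·50.50)/57.86 = 25.02 mg/L.
Outfall 3: combined Q = 61.18 m³/s; C = (57.86·25.02 + 3.320·590.0)/61.18 = 55.68 mg/L.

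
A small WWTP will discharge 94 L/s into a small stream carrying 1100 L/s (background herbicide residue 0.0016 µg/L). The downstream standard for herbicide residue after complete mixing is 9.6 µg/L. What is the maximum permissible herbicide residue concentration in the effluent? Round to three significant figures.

At the limit, (Qr·Cr + Qe·Cₑ)/(Qr + Qe) = 9.6:
Cₑ = (1194·9.6 − 1100·0.001600) / 94.00 = 121.9 µg/L.

122 µg/L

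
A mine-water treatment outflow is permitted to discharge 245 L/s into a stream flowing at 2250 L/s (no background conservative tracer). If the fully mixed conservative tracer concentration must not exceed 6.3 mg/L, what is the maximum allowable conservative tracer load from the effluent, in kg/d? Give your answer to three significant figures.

Mass balance at the limit: 2250·0 + 245.0·Cₑ = 2495·6.3 → Cₑ = 64.16 mg/L.
245.0 L/s = 0.2450 m³/s. Load = 0.2450 m³/s × 64.16 g/m³ × 86 400 s/d = 1358 kg/d.

1360 kg/d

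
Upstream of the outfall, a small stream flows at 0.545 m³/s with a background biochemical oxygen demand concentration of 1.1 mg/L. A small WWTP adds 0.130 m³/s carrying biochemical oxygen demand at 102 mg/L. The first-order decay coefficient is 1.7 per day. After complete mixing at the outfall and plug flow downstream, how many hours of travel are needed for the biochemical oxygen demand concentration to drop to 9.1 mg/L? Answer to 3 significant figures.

11.5 h

Mixed concentration C = ΣQC/ΣQ = (0.5450·1.100 + 0.1300·102.0) / 0.6750 = 13.86/0.6750 = 20.53 mg/L.
20.53·exp(−k·t) = 9.1 → t = ln(20.53/9.1)/k = 41360 s = 11.49 h.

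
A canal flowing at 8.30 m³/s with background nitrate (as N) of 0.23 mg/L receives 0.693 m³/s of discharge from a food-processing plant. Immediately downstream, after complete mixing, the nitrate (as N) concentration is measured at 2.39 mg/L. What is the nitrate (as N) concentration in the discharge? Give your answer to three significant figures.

28.3 mg/L

Mass balance: 8.300·0.2300 + 0.6930·Cₑ = 8.993·2.390
→ Cₑ = (8.993·2.390 − 8.300·0.2300) / 0.6930 = 28.26 mg/L.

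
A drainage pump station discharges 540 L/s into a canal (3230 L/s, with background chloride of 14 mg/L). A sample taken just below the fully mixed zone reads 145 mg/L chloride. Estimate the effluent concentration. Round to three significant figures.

Mass balance: 3230·14.00 + 540.0·Cₑ = 3770·145.0
→ Cₑ = (3770·145.0 − 3230·14.00) / 540.0 = 928.6 mg/L.

929 mg/L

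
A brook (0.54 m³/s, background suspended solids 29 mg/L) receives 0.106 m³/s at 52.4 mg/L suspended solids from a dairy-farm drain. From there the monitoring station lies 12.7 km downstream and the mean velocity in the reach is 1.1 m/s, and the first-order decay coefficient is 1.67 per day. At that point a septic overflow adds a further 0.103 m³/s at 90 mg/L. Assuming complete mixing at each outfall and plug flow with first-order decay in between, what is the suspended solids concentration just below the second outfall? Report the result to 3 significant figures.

Mixed concentration C = ΣQC/ΣQ = (0.5400·29.00 + 0.1060·52.40) / 0.6460 = 21.21/0.6460 = 32.84 mg/L; combined flow 0.6460 m³/s.
Travel time t = 12.7·1000 / 1.1 = 11550 s = 3.207 h.
First-order decay: C = 32.84·exp(−k·t) = 32.84·0.8000 = 26.27 mg/L.
At the second outfall, C = (0.6460·26.27 + 0.1030·90.00) / (0.6460 + 0.1030) = 35.04 mg/L.

35.0 mg/L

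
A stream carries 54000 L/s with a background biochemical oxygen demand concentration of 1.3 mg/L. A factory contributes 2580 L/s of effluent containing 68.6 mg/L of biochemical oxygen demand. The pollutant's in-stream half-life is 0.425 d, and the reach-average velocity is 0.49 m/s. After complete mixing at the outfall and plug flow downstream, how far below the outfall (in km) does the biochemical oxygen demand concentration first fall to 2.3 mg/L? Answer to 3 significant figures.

Mixed concentration C = ΣQC/ΣQ = (54000·1.300 + 2580·68.60) / 56580 = 247200/56580 = 4.369 mg/L.
Half-life 0.425 d → k = ln 2 / 0.425 = 1.631 d⁻¹.
Set 4.369·exp(−k·t) = 2.3 → t = ln(4.369/2.3)/k = 33990 s = 9.441 h.
Distance = v·t = 0.49·33990 = 16650 m = 16.65 km.

16.7 km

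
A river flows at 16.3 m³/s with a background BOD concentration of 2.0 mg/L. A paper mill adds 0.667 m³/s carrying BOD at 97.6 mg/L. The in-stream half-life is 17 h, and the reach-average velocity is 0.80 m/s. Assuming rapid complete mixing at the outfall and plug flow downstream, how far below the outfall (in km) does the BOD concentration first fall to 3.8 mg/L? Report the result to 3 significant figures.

After mixing, C = (16.30·2.000 + 0.6670·97.60) / 16.97 = 97.70/16.97 = 5.758 mg/L.
Half-life 17 h → k = ln 2 / 17 = 0.04077 h⁻¹ = 0.9786 d⁻¹.
Set 5.758·exp(−k·t) = 3.8 → t = ln(5.758/3.8)/k = 36700 s = 10.19 h.
Distance = v·t = 0.80·36700 = 29360 m = 29.36 km.

29.4 km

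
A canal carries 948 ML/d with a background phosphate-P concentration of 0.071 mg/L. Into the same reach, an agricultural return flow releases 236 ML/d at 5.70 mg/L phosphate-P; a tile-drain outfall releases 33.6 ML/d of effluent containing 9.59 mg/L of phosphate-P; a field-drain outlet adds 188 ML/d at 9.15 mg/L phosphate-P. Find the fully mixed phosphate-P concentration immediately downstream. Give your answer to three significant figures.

Mass balance: C = (948.0·0.07100 + 236.0·5.700 + 33.60·9.590 + 188.0·9.150) / 1406 = 3455/1406 = 2.458 mg/L.

2.46 mg/L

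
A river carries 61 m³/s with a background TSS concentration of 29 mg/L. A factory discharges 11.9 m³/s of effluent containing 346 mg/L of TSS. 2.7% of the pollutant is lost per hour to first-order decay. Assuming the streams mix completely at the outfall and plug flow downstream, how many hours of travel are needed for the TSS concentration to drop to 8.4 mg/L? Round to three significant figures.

82.7 h

After mixing, C = (61.00·29.00 + 11.90·346.0) / 72.90 = 5886/72.90 = 80.75 mg/L.
2.7%/h lost → k = −ln(1 − 0.027) = 0.02737 h⁻¹.
80.75·exp(−k·t) = 8.4 → t = ln(80.75/8.4)/k = 297700 s = 82.68 h.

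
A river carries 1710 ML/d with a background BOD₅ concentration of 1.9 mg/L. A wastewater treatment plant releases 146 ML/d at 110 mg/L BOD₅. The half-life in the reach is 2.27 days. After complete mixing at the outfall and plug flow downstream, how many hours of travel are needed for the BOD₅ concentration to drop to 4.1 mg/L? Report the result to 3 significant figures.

Conservation of mass: C = (1710·1.900 + 146.0·110.0) / 1856 = 19310/1856 = 10.40 mg/L.
Half-life 2.27 d → k = ln 2 / 2.27 = 0.3054 d⁻¹.
10.40·exp(−k·t) = 4.1 → t = ln(10.40/4.1)/k = 263500 s = 73.19 h.

73.2 h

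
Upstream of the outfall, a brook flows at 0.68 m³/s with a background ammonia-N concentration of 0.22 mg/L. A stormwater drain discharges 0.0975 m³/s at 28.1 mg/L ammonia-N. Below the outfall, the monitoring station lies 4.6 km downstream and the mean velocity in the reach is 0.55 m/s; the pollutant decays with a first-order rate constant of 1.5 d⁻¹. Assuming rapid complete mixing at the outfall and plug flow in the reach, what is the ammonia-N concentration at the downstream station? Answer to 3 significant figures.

3.21 mg/L

Flow-weighted average: C = (0.6800·0.2200 + 0.09750·28.10) / 0.7775 = 2.889/0.7775 = 3.716 mg/L.
Travel time t = 4.6·1000 / 0.55 = 8364 s = 2.323 h.
First-order decay: C = 3.716·exp(−k·t) = 3.716·0.8648 = 3.214 mg/L.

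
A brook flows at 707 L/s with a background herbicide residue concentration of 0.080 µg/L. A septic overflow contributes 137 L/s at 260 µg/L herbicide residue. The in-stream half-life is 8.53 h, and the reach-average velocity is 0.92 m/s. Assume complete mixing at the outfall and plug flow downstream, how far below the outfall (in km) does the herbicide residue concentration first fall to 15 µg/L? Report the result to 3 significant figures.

Mass balance: C = (707.0·0.08000 + 137.0·260.0) / 844.0 = 35680/844.0 = 42.27 µg/L.
Half-life 8.53 h → k = ln 2 / 8.53 = 0.08126 h⁻¹ = 1.950 d⁻¹.
Set 42.27·exp(−k·t) = 15 → t = ln(42.27/15)/k = 45900 s = 12.75 h.
Distance = v·t = 0.92·45900 = 42230 m = 42.23 km.

42.2 km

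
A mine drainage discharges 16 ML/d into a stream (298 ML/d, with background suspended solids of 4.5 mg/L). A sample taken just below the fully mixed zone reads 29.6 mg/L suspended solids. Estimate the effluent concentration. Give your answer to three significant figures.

497 mg/L

Mass balance: 298.0·4.500 + 16.00·Cₑ = 314.0·29.60
→ Cₑ = (314.0·29.60 − 298.0·4.500) / 16.00 = 497.1 mg/L.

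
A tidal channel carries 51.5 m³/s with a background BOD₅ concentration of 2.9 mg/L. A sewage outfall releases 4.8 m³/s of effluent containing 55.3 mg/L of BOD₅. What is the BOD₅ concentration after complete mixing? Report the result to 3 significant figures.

7.37 mg/L

Flow-weighted average: C = (51.50·2.900 + 4.800·55.30) / 56.30 = 414.8/56.30 = 7.367 mg/L.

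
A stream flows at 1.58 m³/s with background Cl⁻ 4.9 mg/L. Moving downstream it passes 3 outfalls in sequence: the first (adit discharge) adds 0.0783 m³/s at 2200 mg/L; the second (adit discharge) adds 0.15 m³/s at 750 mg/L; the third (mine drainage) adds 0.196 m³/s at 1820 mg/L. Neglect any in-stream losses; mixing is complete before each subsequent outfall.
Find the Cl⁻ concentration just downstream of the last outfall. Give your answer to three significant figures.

Below outfall 1: Q → 1.658 m³/s, C = (1.580·4.900 + 0.07830·2200)/1.658 = 108.5 mg/L.
Below outfall 2: Q → 1.808 m³/s, C = (1.658·108.5 + 0.1500·750.0)/1.808 = 161.8 mg/L.
Below outfall 3: Q → 2.004 m³/s, C = (1.808·161.8 + 0.1960·1820)/2.004 = 323.9 mg/L.

324 mg/L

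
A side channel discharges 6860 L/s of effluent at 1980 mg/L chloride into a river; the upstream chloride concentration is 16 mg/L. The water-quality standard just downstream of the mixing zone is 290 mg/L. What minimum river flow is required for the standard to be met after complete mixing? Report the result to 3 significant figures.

Set C_mix = 290: (Q·16.00 + 6860·1980) / (Q + 6860) = 290
→ Q = 6860·(1980 − 290)/(290 − 16.00) = 42310 L/s.

42300 L/s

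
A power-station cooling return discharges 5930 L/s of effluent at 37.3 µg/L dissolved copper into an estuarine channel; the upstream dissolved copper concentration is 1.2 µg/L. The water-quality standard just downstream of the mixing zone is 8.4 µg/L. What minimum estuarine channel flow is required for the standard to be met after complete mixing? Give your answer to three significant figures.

Set C_mix = 8.4: (Q·1.200 + 5930·37.30) / (Q + 5930) = 8.4
→ Q = 5930·(37.30 − 8.4)/(8.4 − 1.200) = 23800 L/s.

23800 L/s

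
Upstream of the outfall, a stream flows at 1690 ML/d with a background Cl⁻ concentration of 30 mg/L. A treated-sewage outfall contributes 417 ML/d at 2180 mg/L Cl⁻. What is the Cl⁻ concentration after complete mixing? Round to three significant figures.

456 mg/L

After mixing, C = (1690·30.00 + 417.0·2180) / 2107 = 959800/2107 = 455.5 mg/L.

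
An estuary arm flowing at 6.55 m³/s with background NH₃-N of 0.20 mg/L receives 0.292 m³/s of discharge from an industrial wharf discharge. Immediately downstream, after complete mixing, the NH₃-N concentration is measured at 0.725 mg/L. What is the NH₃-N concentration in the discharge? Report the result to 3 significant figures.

Mass balance: 6.550·0.2000 + 0.2920·Cₑ = 6.842·0.7250
→ Cₑ = (6.842·0.7250 − 6.550·0.2000) / 0.2920 = 12.50 mg/L.

12.5 mg/L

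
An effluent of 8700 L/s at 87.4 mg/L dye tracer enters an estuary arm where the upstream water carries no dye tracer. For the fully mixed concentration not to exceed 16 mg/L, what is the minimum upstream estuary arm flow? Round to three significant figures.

38800 L/s

Set C_mix = 16: (Q·0 + 8700·87.40) / (Q + 8700) = 16
→ Q = 8700·(87.40 − 16)/(16 − 0) = 38820 L/s.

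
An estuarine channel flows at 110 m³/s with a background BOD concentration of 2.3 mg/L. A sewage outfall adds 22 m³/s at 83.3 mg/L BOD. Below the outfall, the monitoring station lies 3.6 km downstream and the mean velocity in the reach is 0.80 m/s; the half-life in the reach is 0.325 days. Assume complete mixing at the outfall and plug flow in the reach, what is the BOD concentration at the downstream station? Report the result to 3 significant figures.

14.1 mg/L

After mixing, C = (110.0·2.300 + 22.00·83.30) / 132.0 = 2086/132.0 = 15.80 mg/L.
Travel time t = 3.6·1000 / 0.80 = 4500 s = 1.250 h.
Half-life 0.325 d → k = ln 2 / 0.325 = 2.133 d⁻¹.
Applying C = C₀e^(−kt): 15.80 × 0.8949 = 14.14 mg/L.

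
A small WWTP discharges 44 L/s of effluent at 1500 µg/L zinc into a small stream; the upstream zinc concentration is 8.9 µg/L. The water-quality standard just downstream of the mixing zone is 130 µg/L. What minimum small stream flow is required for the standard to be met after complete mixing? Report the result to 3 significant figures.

498 L/s

Set C_mix = 130: (Q·8.900 + 44.00·1500) / (Q + 44.00) = 130
→ Q = 44.00·(1500 − 130)/(130 − 8.900) = 497.8 L/s.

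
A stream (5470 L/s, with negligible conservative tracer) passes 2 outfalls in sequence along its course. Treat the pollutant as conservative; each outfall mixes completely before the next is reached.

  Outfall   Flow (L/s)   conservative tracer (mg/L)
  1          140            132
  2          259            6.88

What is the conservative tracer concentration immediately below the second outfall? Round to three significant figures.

Below outfall 1: Q → 5610 L/s, C = (5470·0 + 140.0·132.0)/5610 = 3.294 mg/L.
Below outfall 2: Q → 5869 L/s, C = (5610·3.294 + 259.0·6.880)/5869 = 3.452 mg/L.

3.45 mg/L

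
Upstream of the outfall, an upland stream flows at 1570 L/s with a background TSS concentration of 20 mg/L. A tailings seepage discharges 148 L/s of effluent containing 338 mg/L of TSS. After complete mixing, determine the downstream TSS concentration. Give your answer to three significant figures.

47.4 mg/L

Mixed concentration C = ΣQC/ΣQ = (1570·20.00 + 148.0·338.0) / 1718 = 81420/1718 = 47.39 mg/L.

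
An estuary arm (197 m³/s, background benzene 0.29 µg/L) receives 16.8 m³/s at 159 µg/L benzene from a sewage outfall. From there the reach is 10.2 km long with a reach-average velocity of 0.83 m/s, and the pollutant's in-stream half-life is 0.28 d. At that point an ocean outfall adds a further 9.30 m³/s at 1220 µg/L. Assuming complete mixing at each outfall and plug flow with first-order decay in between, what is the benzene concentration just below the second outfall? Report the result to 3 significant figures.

59.5 µg/L

Flow-weighted average: C = (197.0·0.2900 + 16.80·159.0) / 213.8 = 2728/213.8 = 12.76 µg/L; combined flow 213.8 m³/s.
Travel time t = 10.2·1000 / 0.83 = 12290 s = 3.414 h.
Half-life 0.28 d → k = ln 2 / 0.28 = 2.476 d⁻¹.
Applying C = C₀e^(−kt): 12.76 × 0.7032 = 8.974 µg/L.
At the second outfall, C = (213.8·8.974 + 9.300·1220) / (213.8 + 9.300) = 59.46 µg/L.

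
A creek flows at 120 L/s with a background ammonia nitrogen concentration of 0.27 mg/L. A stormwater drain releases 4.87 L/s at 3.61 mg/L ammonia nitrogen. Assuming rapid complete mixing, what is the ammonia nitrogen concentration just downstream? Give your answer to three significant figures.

Flow-weighted average: C = (120.0·0.2700 + 4.870·3.610) / 124.9 = 49.98/124.9 = 0.4003 mg/L.

0.400 mg/L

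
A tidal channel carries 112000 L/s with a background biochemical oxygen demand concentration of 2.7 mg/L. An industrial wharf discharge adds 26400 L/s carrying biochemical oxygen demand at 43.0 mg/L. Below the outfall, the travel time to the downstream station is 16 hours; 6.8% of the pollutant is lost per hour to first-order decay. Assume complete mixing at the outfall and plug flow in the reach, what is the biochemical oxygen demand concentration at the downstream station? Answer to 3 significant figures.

3.37 mg/L

Conservation of mass: C = (112000·2.700 + 26400·43.00) / 138400 = 1438000/138400 = 10.39 mg/L.
6.8%/h lost → k = −ln(1 − 0.068) = 0.07042 h⁻¹.
Decay over the reach: 10.39·exp(−kt) = 10.39·0.3241 = 3.366 mg/L.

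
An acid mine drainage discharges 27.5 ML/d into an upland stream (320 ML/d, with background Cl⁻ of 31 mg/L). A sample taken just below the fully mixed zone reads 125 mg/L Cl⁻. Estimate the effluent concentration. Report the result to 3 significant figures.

1220 mg/L

Mass balance: 320.0·31.00 + 27.50·Cₑ = 347.5·125.0
→ Cₑ = (347.5·125.0 − 320.0·31.00) / 27.50 = 1219 mg/L.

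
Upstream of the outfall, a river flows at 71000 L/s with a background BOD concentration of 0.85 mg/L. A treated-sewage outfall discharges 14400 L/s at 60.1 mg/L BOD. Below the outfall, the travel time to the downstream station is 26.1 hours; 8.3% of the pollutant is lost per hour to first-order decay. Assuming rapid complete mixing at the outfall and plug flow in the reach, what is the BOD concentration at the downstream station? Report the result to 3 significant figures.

1.13 mg/L

Conservation of mass: C = (71000·0.8500 + 14400·60.10) / 85400 = 925800/85400 = 10.84 mg/L.
8.3%/h lost → k = −ln(1 − 0.083) = 0.08665 h⁻¹.
First-order decay: C = 10.84·exp(−k·t) = 10.84·0.1042 = 1.130 mg/L.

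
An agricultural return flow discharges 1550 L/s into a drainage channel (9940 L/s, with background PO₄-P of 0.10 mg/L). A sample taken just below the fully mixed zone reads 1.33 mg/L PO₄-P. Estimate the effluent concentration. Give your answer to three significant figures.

9.22 mg/L

Mass balance: 9940·0.1000 + 1550·Cₑ = 11490·1.330
→ Cₑ = (11490·1.330 − 9940·0.1000) / 1550 = 9.218 mg/L.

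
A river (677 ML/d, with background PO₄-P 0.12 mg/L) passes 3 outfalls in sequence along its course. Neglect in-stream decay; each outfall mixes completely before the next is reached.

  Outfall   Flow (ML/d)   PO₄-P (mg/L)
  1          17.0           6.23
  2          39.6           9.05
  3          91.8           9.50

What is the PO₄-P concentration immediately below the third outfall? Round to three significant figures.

1.72 mg/L

Below outfall 1: Q → 694.0 ML/d, C = (677.0·0.1200 + 17.00·6.230)/694.0 = 0.2697 mg/L.
Below outfall 2: Q → 733.6 ML/d, C = (694.0·0.2697 + 39.60·9.050)/733.6 = 0.7436 mg/L.
Below outfall 3: Q → 825.4 ML/d, C = (733.6·0.7436 + 91.80·9.500)/825.4 = 1.718 mg/L.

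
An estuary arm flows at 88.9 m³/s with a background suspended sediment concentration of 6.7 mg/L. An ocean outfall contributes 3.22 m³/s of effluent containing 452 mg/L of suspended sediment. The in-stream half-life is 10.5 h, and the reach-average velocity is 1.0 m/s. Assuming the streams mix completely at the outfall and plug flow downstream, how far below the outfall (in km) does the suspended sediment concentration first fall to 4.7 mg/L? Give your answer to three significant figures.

Flow-weighted average: C = (88.90·6.700 + 3.220·452.0) / 92.12 = 2051/92.12 = 22.27 mg/L.
Half-life 10.5 h → k = ln 2 / 10.5 = 0.06601 h⁻¹ = 1.584 d⁻¹.
Set 22.27·exp(−k·t) = 4.7 → t = ln(22.27/4.7)/k = 84830 s = 23.56 h.
Distance = v·t = 1.0·84830 = 84830 m = 84.83 km.

84.8 km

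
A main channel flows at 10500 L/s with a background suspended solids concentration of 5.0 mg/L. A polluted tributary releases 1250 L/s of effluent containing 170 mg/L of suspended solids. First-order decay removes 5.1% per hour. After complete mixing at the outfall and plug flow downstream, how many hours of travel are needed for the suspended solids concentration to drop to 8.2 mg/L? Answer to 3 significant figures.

19.3 h

Flow-weighted average: C = (10500·5.000 + 1250·170.0) / 11750 = 265000/11750 = 22.55 mg/L.
5.1%/h lost → k = −ln(1 − 0.051) = 0.05235 h⁻¹.
22.55·exp(−k·t) = 8.2 → t = ln(22.55/8.2)/k = 69580 s = 19.33 h.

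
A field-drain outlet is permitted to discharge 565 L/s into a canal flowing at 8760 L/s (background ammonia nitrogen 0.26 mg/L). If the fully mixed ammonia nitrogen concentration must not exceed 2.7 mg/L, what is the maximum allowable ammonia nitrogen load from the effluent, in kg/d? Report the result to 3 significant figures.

1980 kg/d

Mass balance at the limit: 8760·0.2600 + 565.0·Cₑ = 9325·2.7 → Cₑ = 40.53 mg/L.
565.0 L/s = 0.5650 m³/s. Load = 0.5650 m³/s × 40.53 g/m³ × 86 400 s/d = 1979 kg/d.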